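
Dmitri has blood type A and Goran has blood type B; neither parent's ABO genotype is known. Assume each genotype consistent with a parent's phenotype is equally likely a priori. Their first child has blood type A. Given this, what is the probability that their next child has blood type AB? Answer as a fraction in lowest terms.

5/12

Possible genotypes: Dmitri ∈ {I^A I^A, I^A i}; Goran ∈ {I^B I^B, I^B i}.
Weight each parental genotype pair by prior × P(type-A child):
  I^A I^A × I^B i: posterior weight 2/3; P(next child type AB) = 1/2.
  I^A i × I^B i: posterior weight 1/3; P(next child type AB) = 1/4.
Weighted sum = 5/12.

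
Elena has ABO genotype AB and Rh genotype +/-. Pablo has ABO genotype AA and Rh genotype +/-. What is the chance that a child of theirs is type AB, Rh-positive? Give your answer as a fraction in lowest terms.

ABO cross AB × AA → offspring phenotypes: 1/2 A, 1/2 AB.
Rh cross +/- × +/- → 3/4 Rh+, 1/4 Rh-.
Independent loci: P(type AB, Rh-positive) = 1/2 × 3/4 = 3/8.

3/8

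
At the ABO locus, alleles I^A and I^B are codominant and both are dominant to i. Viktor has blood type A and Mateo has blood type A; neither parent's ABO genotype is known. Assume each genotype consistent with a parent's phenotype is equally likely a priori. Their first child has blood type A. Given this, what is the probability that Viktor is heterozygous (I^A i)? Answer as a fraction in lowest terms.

7/15

Possible genotypes: Viktor ∈ {I^A I^A, I^A i}; Mateo ∈ {I^A I^A, I^A i}.
Weight each parental genotype pair by prior × P(type-A child):
  I^A I^A × I^A I^A: posterior weight 4/15.
  I^A I^A × I^A i: posterior weight 4/15.
  I^A i × I^A I^A: posterior weight 4/15.
  I^A i × I^A i: posterior weight 1/5.
Sum the posterior weight over pairs where Viktor is I^A i: 7/15.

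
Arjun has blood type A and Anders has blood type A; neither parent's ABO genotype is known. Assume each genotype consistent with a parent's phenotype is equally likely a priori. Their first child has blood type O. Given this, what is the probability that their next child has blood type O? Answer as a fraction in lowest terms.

Possible genotypes: Arjun ∈ {AA, AO}; Anders ∈ {AA, AO}.
Weight each parental genotype pair by prior × P(type-O child):
  AO × AO: posterior weight 1; P(next child type O) = 1/4.
Weighted sum = 1/4.

1/4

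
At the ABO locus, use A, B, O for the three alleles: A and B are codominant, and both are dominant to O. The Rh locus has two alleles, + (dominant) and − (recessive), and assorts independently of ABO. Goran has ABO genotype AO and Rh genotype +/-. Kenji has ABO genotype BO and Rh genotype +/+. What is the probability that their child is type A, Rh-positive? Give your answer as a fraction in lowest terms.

ABO cross AO × BO → offspring phenotypes: 1/4 O, 1/4 A, 1/4 B, 1/4 AB.
Rh cross +/- × +/+ → 1 Rh+.
Independent loci: P(type A, Rh-positive) = 1/4 × 1 = 1/4.

1/4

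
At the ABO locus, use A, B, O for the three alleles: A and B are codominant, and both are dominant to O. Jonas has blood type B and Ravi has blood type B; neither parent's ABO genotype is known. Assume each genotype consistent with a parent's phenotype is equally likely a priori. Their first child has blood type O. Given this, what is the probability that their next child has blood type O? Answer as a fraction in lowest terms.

Possible genotypes: Jonas ∈ {BB, BO}; Ravi ∈ {BB, BO}.
Weight each parental genotype pair by prior × P(type-O child):
  BO × BO: posterior weight 1; P(next child type O) = 1/4.
Weighted sum = 1/4.

1/4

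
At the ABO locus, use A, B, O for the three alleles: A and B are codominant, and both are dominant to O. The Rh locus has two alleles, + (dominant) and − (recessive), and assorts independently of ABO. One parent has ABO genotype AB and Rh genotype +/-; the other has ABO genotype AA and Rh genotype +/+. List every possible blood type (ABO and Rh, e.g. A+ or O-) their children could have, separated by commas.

A+, AB+

Gametes from AB × AA give offspring ABO genotypes AA, AB, i.e. phenotypes A, AB.
Rh cross +/- × +/+ → phenotypes Rh+.
Combining independently: A+, AB+.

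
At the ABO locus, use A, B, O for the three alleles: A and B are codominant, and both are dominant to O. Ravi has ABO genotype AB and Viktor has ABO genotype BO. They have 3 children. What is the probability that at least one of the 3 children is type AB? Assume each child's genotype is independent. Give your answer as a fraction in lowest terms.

37/64

ABO cross AB × BO → 1/4 A, 1/2 B, 1/4 AB.
So P(type AB) = 1/4 per child.
P(none) = (3/4)^3 = 27/64; P(at least one) = 1 − 27/64 = 37/64.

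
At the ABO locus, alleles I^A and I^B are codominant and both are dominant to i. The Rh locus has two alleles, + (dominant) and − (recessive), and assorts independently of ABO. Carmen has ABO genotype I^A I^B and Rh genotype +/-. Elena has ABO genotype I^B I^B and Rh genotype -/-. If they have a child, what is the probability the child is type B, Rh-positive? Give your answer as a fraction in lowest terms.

1/4

ABO cross I^A I^B × I^B I^B → offspring phenotypes: 1/2 B, 1/2 AB.
Rh cross +/- × -/- → 1/2 Rh+, 1/2 Rh-.
Independent loci: P(type B, Rh-positive) = 1/2 × 1/2 = 1/4.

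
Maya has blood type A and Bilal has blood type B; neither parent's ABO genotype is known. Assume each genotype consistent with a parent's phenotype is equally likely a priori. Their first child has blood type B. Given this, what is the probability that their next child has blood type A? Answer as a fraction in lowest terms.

1/12

Possible genotypes: Maya ∈ {I^A I^A, I^A i}; Bilal ∈ {I^B I^B, I^B i}.
Weight each parental genotype pair by prior × P(type-B child):
  I^A i × I^B I^B: posterior weight 2/3; P(next child type A) = 0.
  I^A i × I^B i: posterior weight 1/3; P(next child type A) = 1/4.
Weighted sum = 1/12.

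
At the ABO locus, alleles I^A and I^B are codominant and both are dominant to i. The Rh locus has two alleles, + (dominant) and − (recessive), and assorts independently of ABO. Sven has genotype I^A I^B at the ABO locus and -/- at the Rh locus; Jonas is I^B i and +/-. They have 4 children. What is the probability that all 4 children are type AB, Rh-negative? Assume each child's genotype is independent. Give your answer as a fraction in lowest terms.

1/4096

ABO cross I^A I^B × I^B i → 1/4 A, 1/2 B, 1/4 AB.
Rh cross -/- × +/- → 1/2 Rh+, 1/2 Rh-; so P(type AB, Rh-negative) = 1/4 × 1/2 = 1/8 per child.
All 4 independent: (1/8)^4 = 1/4096.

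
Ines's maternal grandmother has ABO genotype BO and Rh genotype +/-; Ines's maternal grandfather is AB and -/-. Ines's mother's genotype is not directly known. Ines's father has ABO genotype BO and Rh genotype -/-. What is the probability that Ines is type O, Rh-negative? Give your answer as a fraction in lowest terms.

Ines's mother's ABO genotype from BO × AB: 1/4 AB, 1/4 AO, 1/4 BB, 1/4 BO.
Crossing each possibility with the father BO and summing P(type O): 1/4·0 + 1/4·1/4 + 1/4·0 + 1/4·1/4 = 1/8.
Similarly for Rh via the mother's Rh distribution: P(Rh-) = 3/4.
Independent loci: 1/8 × 3/4 = 3/32.

3/32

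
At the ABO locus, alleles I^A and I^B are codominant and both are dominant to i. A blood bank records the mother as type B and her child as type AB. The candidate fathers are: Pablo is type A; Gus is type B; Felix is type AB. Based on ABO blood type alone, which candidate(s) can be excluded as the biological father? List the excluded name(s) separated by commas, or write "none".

A candidate is excluded only if no genotype consistent with his phenotype could produce a type AB child with a type B mother.
Gus (type B): no genotype consistent with that phenotype can produce a type-AB child with a type-B mother.

Gus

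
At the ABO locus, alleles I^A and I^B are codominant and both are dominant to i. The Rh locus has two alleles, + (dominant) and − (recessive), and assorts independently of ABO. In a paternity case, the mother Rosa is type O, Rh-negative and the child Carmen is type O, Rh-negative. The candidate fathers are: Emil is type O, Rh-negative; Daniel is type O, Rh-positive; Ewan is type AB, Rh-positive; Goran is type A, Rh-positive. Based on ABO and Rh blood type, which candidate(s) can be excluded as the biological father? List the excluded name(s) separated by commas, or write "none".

A candidate is excluded only if no genotype consistent with his phenotype could produce a type O, Rh-negative child with a type O, Rh-negative mother.
Ewan (type AB, Rh+): no genotype consistent with that phenotype can produce a type-O Rh- child with a type-O mother.

Ewan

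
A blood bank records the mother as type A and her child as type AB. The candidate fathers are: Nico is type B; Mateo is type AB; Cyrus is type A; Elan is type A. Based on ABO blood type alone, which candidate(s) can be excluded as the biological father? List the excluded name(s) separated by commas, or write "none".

Cyrus, Elan

A candidate is excluded only if no genotype consistent with his phenotype could produce a type AB child with a type A mother.
Cyrus (type A): no genotype consistent with that phenotype can produce a type-AB child with a type-A mother.
Elan (type A): no genotype consistent with that phenotype can produce a type-AB child with a type-A mother.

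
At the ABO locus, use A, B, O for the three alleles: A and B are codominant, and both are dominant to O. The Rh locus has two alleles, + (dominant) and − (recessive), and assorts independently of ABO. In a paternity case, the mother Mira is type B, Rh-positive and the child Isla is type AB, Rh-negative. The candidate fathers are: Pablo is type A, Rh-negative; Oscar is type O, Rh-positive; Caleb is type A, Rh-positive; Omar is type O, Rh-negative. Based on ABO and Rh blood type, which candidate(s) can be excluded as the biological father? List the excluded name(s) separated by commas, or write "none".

A candidate is excluded only if no genotype consistent with his phenotype could produce a type AB, Rh-negative child with a type B, Rh-positive mother.
Oscar (type O, Rh+): no genotype consistent with that phenotype can produce a type-AB Rh- child with a type-B mother.
Omar (type O, Rh-): no genotype consistent with that phenotype can produce a type-AB Rh- child with a type-B mother.

Oscar, Omar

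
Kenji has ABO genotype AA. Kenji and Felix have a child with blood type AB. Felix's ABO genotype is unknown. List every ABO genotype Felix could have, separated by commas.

For each candidate genotype of Felix, check whether crossing it with AA can produce every observed child phenotype.
  AA → possible child types {A} ✗
  AB → possible child types {A, AB} ✓
  AO → possible child types {A} ✗
  BB → possible child types {AB} ✓
  BO → possible child types {A, AB} ✓
  OO → possible child types {A} ✗

AB, BB, BO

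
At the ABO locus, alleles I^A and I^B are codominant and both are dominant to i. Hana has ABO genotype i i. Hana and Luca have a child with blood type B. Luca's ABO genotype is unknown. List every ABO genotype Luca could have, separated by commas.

I^A I^B, I^B I^B, I^B i

For each candidate genotype of Luca, check whether crossing it with i i can produce every observed child phenotype.
  I^A I^A → possible child types {A} ✗
  I^A I^B → possible child types {A, B} ✓
  I^A i → possible child types {O, A} ✗
  I^B I^B → possible child types {B} ✓
  I^B i → possible child types {O, B} ✓
  i i → possible child types {O} ✗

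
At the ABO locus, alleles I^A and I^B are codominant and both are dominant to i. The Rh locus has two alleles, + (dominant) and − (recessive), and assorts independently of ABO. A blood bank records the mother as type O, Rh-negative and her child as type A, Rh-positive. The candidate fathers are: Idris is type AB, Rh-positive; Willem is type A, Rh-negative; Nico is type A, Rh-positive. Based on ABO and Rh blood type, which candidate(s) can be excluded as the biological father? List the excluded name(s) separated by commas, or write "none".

A candidate is excluded only if no genotype consistent with his phenotype could produce a type A, Rh-positive child with a type O, Rh-negative mother.
Willem (type A, Rh-): no genotype consistent with that phenotype can produce a type-A Rh+ child with a type-O mother.

Willem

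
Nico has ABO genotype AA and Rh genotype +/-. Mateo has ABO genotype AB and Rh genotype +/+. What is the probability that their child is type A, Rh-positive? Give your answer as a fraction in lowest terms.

1/2

ABO cross AA × AB → offspring phenotypes: 1/2 A, 1/2 AB.
Rh cross +/- × +/+ → 1 Rh+.
Independent loci: P(type A, Rh-positive) = 1/2 × 1 = 1/2.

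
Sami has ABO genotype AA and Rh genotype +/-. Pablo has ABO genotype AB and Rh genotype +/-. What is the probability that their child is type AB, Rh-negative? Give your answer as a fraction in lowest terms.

1/8

ABO cross AA × AB → offspring phenotypes: 1/2 A, 1/2 AB.
Rh cross +/- × +/- → 3/4 Rh+, 1/4 Rh-.
Independent loci: P(type AB, Rh-negative) = 1/2 × 1/4 = 1/8.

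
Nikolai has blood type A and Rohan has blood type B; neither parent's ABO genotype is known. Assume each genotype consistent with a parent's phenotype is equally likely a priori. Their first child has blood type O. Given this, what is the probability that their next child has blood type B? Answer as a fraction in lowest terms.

1/4

Possible genotypes: Nikolai ∈ {AA, AO}; Rohan ∈ {BB, BO}.
Weight each parental genotype pair by prior × P(type-O child):
  AO × BO: posterior weight 1; P(next child type B) = 1/4.
Weighted sum = 1/4.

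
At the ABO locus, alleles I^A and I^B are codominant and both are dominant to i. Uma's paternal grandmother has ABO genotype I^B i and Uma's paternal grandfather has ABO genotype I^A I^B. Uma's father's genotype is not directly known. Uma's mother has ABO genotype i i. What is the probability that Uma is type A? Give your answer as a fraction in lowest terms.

1/4

Uma's father's ABO genotype from I^B i × I^A I^B: 1/4 I^A I^B, 1/4 I^A i, 1/4 I^B I^B, 1/4 I^B i.
Crossing each possibility with the mother i i and summing P(type A): 1/4·1/2 + 1/4·1/2 + 1/4·0 + 1/4·0 = 1/4.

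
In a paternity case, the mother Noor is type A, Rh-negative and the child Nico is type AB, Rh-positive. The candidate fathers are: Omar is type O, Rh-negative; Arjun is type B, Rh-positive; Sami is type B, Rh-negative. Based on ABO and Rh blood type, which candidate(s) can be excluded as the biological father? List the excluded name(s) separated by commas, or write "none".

A candidate is excluded only if no genotype consistent with his phenotype could produce a type AB, Rh-positive child with a type A, Rh-negative mother.
Omar (type O, Rh-): no genotype consistent with that phenotype can produce a type-AB Rh+ child with a type-A mother.
Sami (type B, Rh-): no genotype consistent with that phenotype can produce a type-AB Rh+ child with a type-A mother.

Omar, Sami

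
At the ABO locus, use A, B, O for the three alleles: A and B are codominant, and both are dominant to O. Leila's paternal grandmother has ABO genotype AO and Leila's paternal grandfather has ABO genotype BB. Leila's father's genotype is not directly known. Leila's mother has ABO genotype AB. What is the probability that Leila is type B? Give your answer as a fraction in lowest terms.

3/8

Leila's father's ABO genotype from AO × BB: 1/2 AB, 1/2 BO.
Crossing each possibility with the mother AB and summing P(type B): 1/2·1/4 + 1/2·1/2 = 3/8.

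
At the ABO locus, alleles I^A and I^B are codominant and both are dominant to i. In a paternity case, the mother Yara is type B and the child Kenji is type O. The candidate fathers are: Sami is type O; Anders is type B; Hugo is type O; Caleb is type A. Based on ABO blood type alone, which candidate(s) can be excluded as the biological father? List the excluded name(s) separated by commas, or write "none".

A candidate is excluded only if no genotype consistent with his phenotype could produce a type O child with a type B mother.
Every candidate has at least one consistent genotype combination, so none can be excluded.

none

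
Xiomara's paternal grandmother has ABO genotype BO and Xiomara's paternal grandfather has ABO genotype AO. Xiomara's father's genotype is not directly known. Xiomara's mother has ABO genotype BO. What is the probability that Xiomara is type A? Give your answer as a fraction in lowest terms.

1/8

Xiomara's father's ABO genotype from BO × AO: 1/4 AB, 1/4 AO, 1/4 BO, 1/4 OO.
Crossing each possibility with the mother BO and summing P(type A): 1/4·1/4 + 1/4·1/4 + 1/4·0 + 1/4·0 = 1/8.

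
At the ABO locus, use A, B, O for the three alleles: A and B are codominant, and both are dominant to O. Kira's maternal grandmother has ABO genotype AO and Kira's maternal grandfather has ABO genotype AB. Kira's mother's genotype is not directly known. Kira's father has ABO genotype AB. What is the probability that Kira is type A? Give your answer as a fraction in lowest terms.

Kira's mother's ABO genotype from AO × AB: 1/4 AA, 1/4 AB, 1/4 AO, 1/4 BO.
Crossing each possibility with the father AB and summing P(type A): 1/4·1/2 + 1/4·1/4 + 1/4·1/2 + 1/4·1/4 = 3/8.

3/8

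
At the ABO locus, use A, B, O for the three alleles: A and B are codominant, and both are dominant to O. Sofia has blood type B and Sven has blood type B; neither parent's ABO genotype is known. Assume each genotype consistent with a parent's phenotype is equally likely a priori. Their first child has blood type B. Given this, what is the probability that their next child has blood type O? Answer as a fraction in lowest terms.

1/20

Possible genotypes: Sofia ∈ {BB, BO}; Sven ∈ {BB, BO}.
Weight each parental genotype pair by prior × P(type-B child):
  BB × BB: posterior weight 4/15; P(next child type O) = 0.
  BB × BO: posterior weight 4/15; P(next child type O) = 0.
  BO × BB: posterior weight 4/15; P(next child type O) = 0.
  BO × BO: posterior weight 1/5; P(next child type O) = 1/4.
Weighted sum = 1/20.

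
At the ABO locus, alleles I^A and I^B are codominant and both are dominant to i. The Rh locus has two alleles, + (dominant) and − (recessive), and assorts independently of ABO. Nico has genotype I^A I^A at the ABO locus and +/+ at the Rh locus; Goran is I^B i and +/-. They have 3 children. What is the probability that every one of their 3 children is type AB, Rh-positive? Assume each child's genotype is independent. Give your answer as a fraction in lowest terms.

1/8

ABO cross I^A I^A × I^B i → 1/2 A, 1/2 AB.
Rh cross +/+ × +/- → 1 Rh+; so P(type AB, Rh-positive) = 1/2 × 1 = 1/2 per child.
All 3 independent: (1/2)^3 = 1/8.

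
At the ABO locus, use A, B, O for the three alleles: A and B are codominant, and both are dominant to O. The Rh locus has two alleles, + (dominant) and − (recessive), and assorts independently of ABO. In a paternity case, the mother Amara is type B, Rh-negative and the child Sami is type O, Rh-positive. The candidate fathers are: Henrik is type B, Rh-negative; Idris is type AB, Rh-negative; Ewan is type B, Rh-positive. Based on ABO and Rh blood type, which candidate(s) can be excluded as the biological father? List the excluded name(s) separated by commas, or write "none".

A candidate is excluded only if no genotype consistent with his phenotype could produce a type O, Rh-positive child with a type B, Rh-negative mother.
Henrik (type B, Rh-): no genotype consistent with that phenotype can produce a type-O Rh+ child with a type-B mother.
Idris (type AB, Rh-): no genotype consistent with that phenotype can produce a type-O Rh+ child with a type-B mother.

Henrik, Idris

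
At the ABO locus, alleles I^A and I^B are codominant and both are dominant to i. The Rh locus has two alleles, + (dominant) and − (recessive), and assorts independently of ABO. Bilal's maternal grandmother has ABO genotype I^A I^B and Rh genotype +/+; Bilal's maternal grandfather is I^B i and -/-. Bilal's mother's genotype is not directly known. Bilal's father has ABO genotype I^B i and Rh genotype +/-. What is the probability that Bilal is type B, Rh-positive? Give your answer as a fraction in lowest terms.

15/32

Bilal's mother's ABO genotype from I^A I^B × I^B i: 1/4 I^A I^B, 1/4 I^A i, 1/4 I^B I^B, 1/4 I^B i.
Crossing each possibility with the father I^B i and summing P(type B): 1/4·1/2 + 1/4·1/4 + 1/4·1 + 1/4·3/4 = 5/8.
Similarly for Rh via the mother's Rh distribution: P(Rh+) = 3/4.
Independent loci: 5/8 × 3/4 = 15/32.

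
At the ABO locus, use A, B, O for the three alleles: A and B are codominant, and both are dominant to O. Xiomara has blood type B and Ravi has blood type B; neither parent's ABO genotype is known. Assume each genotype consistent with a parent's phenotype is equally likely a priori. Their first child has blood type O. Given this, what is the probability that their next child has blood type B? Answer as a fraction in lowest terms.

Possible genotypes: Xiomara ∈ {BB, BO}; Ravi ∈ {BB, BO}.
Weight each parental genotype pair by prior × P(type-O child):
  BO × BO: posterior weight 1; P(next child type B) = 3/4.
Weighted sum = 3/4.

3/4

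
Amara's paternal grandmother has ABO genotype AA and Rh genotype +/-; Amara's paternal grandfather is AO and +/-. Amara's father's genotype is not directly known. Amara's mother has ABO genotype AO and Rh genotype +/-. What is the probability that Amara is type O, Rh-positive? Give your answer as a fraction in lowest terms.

3/32

Amara's father's ABO genotype from AA × AO: 1/2 AA, 1/2 AO.
Crossing each possibility with the mother AO and summing P(type O): 1/2·0 + 1/2·1/4 = 1/8.
Similarly for Rh via the father's Rh distribution: P(Rh+) = 3/4.
Independent loci: 1/8 × 3/4 = 3/32.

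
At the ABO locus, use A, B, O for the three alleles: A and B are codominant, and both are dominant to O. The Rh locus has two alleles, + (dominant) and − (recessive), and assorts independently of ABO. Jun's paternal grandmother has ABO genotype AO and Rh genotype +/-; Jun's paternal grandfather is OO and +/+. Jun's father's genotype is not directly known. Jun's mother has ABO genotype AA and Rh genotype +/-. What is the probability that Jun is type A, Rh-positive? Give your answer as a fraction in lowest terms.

7/8

Jun's father's ABO genotype from AO × OO: 1/2 AO, 1/2 OO.
Crossing each possibility with the mother AA and summing P(type A): 1/2·1 + 1/2·1 = 1.
Similarly for Rh via the father's Rh distribution: P(Rh+) = 7/8.
Independent loci: 1 × 7/8 = 7/8.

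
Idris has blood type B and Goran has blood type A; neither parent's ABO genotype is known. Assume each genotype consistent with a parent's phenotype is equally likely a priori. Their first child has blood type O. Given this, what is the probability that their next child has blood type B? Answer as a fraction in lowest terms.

1/4

Possible genotypes: Idris ∈ {I^B I^B, I^B i}; Goran ∈ {I^A I^A, I^A i}.
Weight each parental genotype pair by prior × P(type-O child):
  I^B i × I^A i: posterior weight 1; P(next child type B) = 1/4.
Weighted sum = 1/4.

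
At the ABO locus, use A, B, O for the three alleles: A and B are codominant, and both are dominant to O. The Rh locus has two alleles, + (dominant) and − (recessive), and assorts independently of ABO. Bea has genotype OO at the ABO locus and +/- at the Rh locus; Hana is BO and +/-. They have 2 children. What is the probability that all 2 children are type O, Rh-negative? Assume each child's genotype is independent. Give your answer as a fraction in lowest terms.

ABO cross OO × BO → 1/2 O, 1/2 B.
Rh cross +/- × +/- → 3/4 Rh+, 1/4 Rh-; so P(type O, Rh-negative) = 1/2 × 1/4 = 1/8 per child.
All 2 independent: (1/8)^2 = 1/64.

1/64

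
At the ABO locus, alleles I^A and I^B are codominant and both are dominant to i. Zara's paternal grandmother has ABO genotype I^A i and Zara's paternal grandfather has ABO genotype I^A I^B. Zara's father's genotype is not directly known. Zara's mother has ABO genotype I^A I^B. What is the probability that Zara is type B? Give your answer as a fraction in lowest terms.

1/4

Zara's father's ABO genotype from I^A i × I^A I^B: 1/4 I^A I^A, 1/4 I^A I^B, 1/4 I^A i, 1/4 I^B i.
Crossing each possibility with the mother I^A I^B and summing P(type B): 1/4·0 + 1/4·1/4 + 1/4·1/4 + 1/4·1/2 = 1/4.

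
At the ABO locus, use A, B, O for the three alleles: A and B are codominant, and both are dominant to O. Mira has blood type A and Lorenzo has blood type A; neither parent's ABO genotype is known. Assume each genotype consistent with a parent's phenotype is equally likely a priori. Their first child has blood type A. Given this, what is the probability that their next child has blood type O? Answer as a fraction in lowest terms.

1/20

Possible genotypes: Mira ∈ {AA, AO}; Lorenzo ∈ {AA, AO}.
Weight each parental genotype pair by prior × P(type-A child):
  AA × AA: posterior weight 4/15; P(next child type O) = 0.
  AA × AO: posterior weight 4/15; P(next child type O) = 0.
  AO × AA: posterior weight 4/15; P(next child type O) = 0.
  AO × AO: posterior weight 1/5; P(next child type O) = 1/4.
Weighted sum = 1/20.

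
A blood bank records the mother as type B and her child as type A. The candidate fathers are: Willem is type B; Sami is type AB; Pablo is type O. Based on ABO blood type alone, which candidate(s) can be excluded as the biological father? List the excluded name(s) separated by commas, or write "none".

A candidate is excluded only if no genotype consistent with his phenotype could produce a type A child with a type B mother.
Willem (type B): no genotype consistent with that phenotype can produce a type-A child with a type-B mother.
Pablo (type O): no genotype consistent with that phenotype can produce a type-A child with a type-B mother.

Willem, Pablo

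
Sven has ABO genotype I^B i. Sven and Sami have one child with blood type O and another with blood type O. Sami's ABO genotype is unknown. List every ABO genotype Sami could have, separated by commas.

For each candidate genotype of Sami, check whether crossing it with I^B i can produce every observed child phenotype.
  I^A I^A → possible child types {A, AB} ✗
  I^A I^B → possible child types {A, B, AB} ✗
  I^A i → possible child types {O, A, B, AB} ✓
  I^B I^B → possible child types {B} ✗
  I^B i → possible child types {O, B} ✓
  i i → possible child types {O, B} ✓

I^A i, I^B i, i i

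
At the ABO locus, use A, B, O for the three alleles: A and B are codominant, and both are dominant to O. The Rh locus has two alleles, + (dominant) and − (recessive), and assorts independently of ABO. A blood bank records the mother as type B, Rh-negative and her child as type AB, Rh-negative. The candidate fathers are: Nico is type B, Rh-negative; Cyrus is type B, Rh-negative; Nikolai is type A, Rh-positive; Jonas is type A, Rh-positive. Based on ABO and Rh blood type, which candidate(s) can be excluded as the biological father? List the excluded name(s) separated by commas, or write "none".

Nico, Cyrus

A candidate is excluded only if no genotype consistent with his phenotype could produce a type AB, Rh-negative child with a type B, Rh-negative mother.
Nico (type B, Rh-): no genotype consistent with that phenotype can produce a type-AB Rh- child with a type-B mother.
Cyrus (type B, Rh-): no genotype consistent with that phenotype can produce a type-AB Rh- child with a type-B mother.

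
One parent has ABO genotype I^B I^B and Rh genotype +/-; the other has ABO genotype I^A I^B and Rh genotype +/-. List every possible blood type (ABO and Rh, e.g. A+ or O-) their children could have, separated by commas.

B+, B-, AB+, AB-

Gametes from I^B I^B × I^A I^B give offspring ABO genotypes I^A I^B, I^B I^B, i.e. phenotypes B, AB.
Rh cross +/- × +/- → phenotypes Rh+, Rh-.
Combining independently: B+, B-, AB+, AB-.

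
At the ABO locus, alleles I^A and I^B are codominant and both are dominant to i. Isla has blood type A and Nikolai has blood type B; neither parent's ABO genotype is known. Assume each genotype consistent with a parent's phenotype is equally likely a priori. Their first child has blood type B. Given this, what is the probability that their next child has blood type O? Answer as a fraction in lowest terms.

Possible genotypes: Isla ∈ {I^A I^A, I^A i}; Nikolai ∈ {I^B I^B, I^B i}.
Weight each parental genotype pair by prior × P(type-B child):
  I^A i × I^B I^B: posterior weight 2/3; P(next child type O) = 0.
  I^A i × I^B i: posterior weight 1/3; P(next child type O) = 1/4.
Weighted sum = 1/12.

1/12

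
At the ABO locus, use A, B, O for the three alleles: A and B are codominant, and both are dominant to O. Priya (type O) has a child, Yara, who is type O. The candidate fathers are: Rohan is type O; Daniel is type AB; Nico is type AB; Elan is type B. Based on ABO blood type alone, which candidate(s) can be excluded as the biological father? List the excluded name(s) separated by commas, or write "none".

A candidate is excluded only if no genotype consistent with his phenotype could produce a type O child with a type O mother.
Daniel (type AB): no genotype consistent with that phenotype can produce a type-O child with a type-O mother.
Nico (type AB): no genotype consistent with that phenotype can produce a type-O child with a type-O mother.

Daniel, Nico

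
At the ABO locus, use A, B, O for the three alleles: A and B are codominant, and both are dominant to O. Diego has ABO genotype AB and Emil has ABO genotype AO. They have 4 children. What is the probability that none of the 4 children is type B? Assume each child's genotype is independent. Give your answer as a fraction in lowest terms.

ABO cross AB × AO → 1/2 A, 1/4 B, 1/4 AB.
So P(type B) = 1/4 per child.
P(not type B) = 3/4 for one child; (3/4)^4 = 81/256.

81/256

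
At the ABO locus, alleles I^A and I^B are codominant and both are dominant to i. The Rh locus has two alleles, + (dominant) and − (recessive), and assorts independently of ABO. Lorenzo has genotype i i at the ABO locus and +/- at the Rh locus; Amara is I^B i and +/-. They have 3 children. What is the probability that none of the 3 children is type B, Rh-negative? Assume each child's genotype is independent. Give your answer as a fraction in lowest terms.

ABO cross i i × I^B i → 1/2 O, 1/2 B.
Rh cross +/- × +/- → 3/4 Rh+, 1/4 Rh-; so P(type B, Rh-negative) = 1/2 × 1/4 = 1/8 per child.
P(not type B, Rh-negative) = 7/8 for one child; (7/8)^3 = 343/512.

343/512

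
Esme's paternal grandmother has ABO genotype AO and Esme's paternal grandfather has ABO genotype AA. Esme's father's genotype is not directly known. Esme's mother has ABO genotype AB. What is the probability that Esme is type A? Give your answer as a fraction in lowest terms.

Esme's father's ABO genotype from AO × AA: 1/2 AA, 1/2 AO.
Crossing each possibility with the mother AB and summing P(type A): 1/2·1/2 + 1/2·1/2 = 1/2.

1/2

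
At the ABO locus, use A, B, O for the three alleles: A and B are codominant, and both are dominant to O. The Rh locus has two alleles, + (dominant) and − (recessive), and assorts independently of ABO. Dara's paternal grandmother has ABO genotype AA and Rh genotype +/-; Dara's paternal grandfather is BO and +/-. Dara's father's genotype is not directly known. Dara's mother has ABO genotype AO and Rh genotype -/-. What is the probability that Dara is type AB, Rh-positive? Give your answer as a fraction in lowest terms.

1/16

Dara's father's ABO genotype from AA × BO: 1/2 AB, 1/2 AO.
Crossing each possibility with the mother AO and summing P(type AB): 1/2·1/4 + 1/2·0 = 1/8.
Similarly for Rh via the father's Rh distribution: P(Rh+) = 1/2.
Independent loci: 1/8 × 1/2 = 1/16.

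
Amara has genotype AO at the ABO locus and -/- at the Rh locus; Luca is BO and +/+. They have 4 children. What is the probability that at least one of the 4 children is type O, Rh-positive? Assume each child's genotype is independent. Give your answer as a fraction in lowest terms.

175/256

ABO cross AO × BO → 1/4 O, 1/4 A, 1/4 B, 1/4 AB.
Rh cross -/- × +/+ → 1 Rh+; so P(type O, Rh-positive) = 1/4 × 1 = 1/4 per child.
P(none) = (3/4)^4 = 81/256; P(at least one) = 1 − 81/256 = 175/256.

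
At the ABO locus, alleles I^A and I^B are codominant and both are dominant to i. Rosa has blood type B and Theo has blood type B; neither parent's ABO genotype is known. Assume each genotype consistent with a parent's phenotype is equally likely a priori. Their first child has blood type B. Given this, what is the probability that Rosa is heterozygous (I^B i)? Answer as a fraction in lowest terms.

7/15

Possible genotypes: Rosa ∈ {I^B I^B, I^B i}; Theo ∈ {I^B I^B, I^B i}.
Weight each parental genotype pair by prior × P(type-B child):
  I^B I^B × I^B I^B: posterior weight 4/15.
  I^B I^B × I^B i: posterior weight 4/15.
  I^B i × I^B I^B: posterior weight 4/15.
  I^B i × I^B i: posterior weight 1/5.
Sum the posterior weight over pairs where Rosa is I^B i: 7/15.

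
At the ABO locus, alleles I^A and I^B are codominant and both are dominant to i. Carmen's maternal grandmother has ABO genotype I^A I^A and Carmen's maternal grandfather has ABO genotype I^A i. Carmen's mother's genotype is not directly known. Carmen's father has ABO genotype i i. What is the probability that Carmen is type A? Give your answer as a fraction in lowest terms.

Carmen's mother's ABO genotype from I^A I^A × I^A i: 1/2 I^A I^A, 1/2 I^A i.
Crossing each possibility with the father i i and summing P(type A): 1/2·1 + 1/2·1/2 = 3/4.

3/4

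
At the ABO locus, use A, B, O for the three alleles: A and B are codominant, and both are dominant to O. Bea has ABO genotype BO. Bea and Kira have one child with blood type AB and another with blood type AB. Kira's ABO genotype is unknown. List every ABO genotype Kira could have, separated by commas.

AA, AB, AO

For each candidate genotype of Kira, check whether crossing it with BO can produce every observed child phenotype.
  AA → possible child types {A, AB} ✓
  AB → possible child types {A, B, AB} ✓
  AO → possible child types {O, A, B, AB} ✓
  BB → possible child types {B} ✗
  BO → possible child types {O, B} ✗
  OO → possible child types {O, B} ✗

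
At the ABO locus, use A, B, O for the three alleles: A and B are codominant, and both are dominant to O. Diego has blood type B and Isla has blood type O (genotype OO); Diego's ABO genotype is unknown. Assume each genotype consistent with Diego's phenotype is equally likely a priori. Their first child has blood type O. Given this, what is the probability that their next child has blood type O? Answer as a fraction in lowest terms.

Possible genotypes: Diego ∈ {BB, BO}; Isla ∈ {OO}.
Weight each parental genotype pair by prior × P(type-O child):
  BO × OO: posterior weight 1; P(next child type O) = 1/2.
Weighted sum = 1/2.

1/2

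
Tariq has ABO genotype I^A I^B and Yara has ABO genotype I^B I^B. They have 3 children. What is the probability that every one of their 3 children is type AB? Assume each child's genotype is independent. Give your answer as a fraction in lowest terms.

1/8

ABO cross I^A I^B × I^B I^B → 1/2 B, 1/2 AB.
So P(type AB) = 1/2 per child.
All 3 independent: (1/2)^3 = 1/8.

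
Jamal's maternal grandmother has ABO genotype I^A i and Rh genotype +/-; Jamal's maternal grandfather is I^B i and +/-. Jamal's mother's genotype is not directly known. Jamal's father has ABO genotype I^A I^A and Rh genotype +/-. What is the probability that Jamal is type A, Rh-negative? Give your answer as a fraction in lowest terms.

3/16

Jamal's mother's ABO genotype from I^A i × I^B i: 1/4 I^A I^B, 1/4 I^A i, 1/4 I^B i, 1/4 i i.
Crossing each possibility with the father I^A I^A and summing P(type A): 1/4·1/2 + 1/4·1 + 1/4·1/2 + 1/4·1 = 3/4.
Similarly for Rh via the mother's Rh distribution: P(Rh-) = 1/4.
Independent loci: 3/4 × 1/4 = 3/16.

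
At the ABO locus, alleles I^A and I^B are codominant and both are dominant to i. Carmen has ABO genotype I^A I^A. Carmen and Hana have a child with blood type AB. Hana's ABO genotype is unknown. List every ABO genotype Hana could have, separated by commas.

I^A I^B, I^B I^B, I^B i

For each candidate genotype of Hana, check whether crossing it with I^A I^A can produce every observed child phenotype.
  I^A I^A → possible child types {A} ✗
  I^A I^B → possible child types {A, AB} ✓
  I^A i → possible child types {A} ✗
  I^B I^B → possible child types {AB} ✓
  I^B i → possible child types {A, AB} ✓
  i i → possible child types {A} ✗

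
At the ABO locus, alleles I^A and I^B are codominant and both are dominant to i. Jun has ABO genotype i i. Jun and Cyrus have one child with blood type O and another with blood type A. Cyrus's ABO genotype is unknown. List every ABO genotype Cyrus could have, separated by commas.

I^A i

For each candidate genotype of Cyrus, check whether crossing it with i i can produce every observed child phenotype.
  I^A I^A → possible child types {A} ✗
  I^A I^B → possible child types {A, B} ✗
  I^A i → possible child types {O, A} ✓
  I^B I^B → possible child types {B} ✗
  I^B i → possible child types {O, B} ✗
  i i → possible child types {O} ✗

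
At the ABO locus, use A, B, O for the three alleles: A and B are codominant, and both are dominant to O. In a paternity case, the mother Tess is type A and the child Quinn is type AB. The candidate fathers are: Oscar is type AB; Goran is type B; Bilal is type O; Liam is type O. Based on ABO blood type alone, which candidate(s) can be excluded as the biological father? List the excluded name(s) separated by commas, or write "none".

A candidate is excluded only if no genotype consistent with his phenotype could produce a type AB child with a type A mother.
Bilal (type O): no genotype consistent with that phenotype can produce a type-AB child with a type-A mother.
Liam (type O): no genotype consistent with that phenotype can produce a type-AB child with a type-A mother.

Bilal, Liam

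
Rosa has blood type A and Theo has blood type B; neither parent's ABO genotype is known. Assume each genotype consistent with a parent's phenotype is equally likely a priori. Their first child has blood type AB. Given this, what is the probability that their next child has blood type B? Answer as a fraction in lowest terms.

Possible genotypes: Rosa ∈ {AA, AO}; Theo ∈ {BB, BO}.
Weight each parental genotype pair by prior × P(type-AB child):
  AA × BB: posterior weight 4/9; P(next child type B) = 0.
  AA × BO: posterior weight 2/9; P(next child type B) = 0.
  AO × BB: posterior weight 2/9; P(next child type B) = 1/2.
  AO × BO: posterior weight 1/9; P(next child type B) = 1/4.
Weighted sum = 5/36.

5/36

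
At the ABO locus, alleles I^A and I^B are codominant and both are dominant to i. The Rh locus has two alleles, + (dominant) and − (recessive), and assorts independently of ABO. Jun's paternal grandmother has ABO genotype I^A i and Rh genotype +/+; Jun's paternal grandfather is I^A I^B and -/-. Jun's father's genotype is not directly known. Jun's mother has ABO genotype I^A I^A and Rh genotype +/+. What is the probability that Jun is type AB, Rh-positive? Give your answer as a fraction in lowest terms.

Jun's father's ABO genotype from I^A i × I^A I^B: 1/4 I^A I^A, 1/4 I^A I^B, 1/4 I^A i, 1/4 I^B i.
Crossing each possibility with the mother I^A I^A and summing P(type AB): 1/4·0 + 1/4·1/2 + 1/4·0 + 1/4·1/2 = 1/4.
Similarly for Rh via the father's Rh distribution: P(Rh+) = 1.
Independent loci: 1/4 × 1 = 1/4.

1/4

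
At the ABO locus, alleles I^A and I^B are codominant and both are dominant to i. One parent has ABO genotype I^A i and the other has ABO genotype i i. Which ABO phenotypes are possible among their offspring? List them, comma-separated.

Gametes from I^A i × i i give offspring ABO genotypes I^A i, i i, i.e. phenotypes O, A.

O, A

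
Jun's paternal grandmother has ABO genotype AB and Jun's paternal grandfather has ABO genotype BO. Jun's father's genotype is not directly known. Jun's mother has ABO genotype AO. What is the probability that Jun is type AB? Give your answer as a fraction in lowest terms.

1/4

Jun's father's ABO genotype from AB × BO: 1/4 AB, 1/4 AO, 1/4 BB, 1/4 BO.
Crossing each possibility with the mother AO and summing P(type AB): 1/4·1/4 + 1/4·0 + 1/4·1/2 + 1/4·1/4 = 1/4.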